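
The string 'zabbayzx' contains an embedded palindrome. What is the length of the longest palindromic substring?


Scanning 'zabbayzx' for palindromic substrings.
Substring at positions 1-4: 'abba'.
Check: reverse('abba') = 'abba' -> palindrome confirmed.
Neighbouring characters ('z' / 'y') break symmetry, so it cannot extend further.
No longer palindromic substring exists; longest length = 4

4


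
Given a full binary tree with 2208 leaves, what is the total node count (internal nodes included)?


Leaf nodes (terminals): 2208
Internal nodes = n - 1 = 2208 - 1 = 2207
Total = leaves + internal = 2208 + 2207 = 4415

4415


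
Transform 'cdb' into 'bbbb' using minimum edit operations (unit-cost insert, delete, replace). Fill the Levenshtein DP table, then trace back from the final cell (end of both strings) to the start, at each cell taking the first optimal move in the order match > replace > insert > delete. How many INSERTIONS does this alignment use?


Edit distance = 3. Backtracking from cell (3, 4) with preference match > replace > insert > delete,
then listing the resulting alignment 'cdb' -> 'bbbb' left to right:
  Step 1: insert 'b' [insertion #1]
  Step 2: replace c->b
  Step 3: replace d->b
  Step 4: keep 'b'
Total insertions: 1

1


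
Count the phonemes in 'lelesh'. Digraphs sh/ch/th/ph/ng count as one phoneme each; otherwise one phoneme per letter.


Parsing 'lelesh' greedily, digraphs first:
  'l' -> consonant phoneme (phonemes so far: 1)
  'e' -> vowel phoneme (phonemes so far: 2)
  'l' -> consonant phoneme (phonemes so far: 3)
  'e' -> vowel phoneme (phonemes so far: 4)
  'sh' -> digraph (1 consonant phoneme) (phonemes so far: 5)
Total phonemes: 5

5


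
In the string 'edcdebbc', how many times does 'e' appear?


Scanning 'edcdebbc' for 'e':
  Position 0: 'e' -> MATCH (count: 1)
  Position 4: 'e' -> MATCH (count: 2)
Total occurrences of 'e': 2

2


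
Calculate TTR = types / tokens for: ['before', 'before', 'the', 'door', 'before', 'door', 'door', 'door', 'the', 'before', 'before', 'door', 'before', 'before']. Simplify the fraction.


Tokens: 14
Unique types: ('before', 'door', 'the') = 3
TTR = 3/14
Already in lowest terms.

3/14


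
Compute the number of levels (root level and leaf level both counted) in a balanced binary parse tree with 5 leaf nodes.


In a balanced binary tree with n leaves the deepest leaf is ceil(log2(n)) edges below the root,
so counting node levels inclusive of root and leaves gives ceil(log2(n)) + 1 levels.
log2(5) = 2.3219
ceil(2.3219) = 3
levels = 3 + 1 = 4

4


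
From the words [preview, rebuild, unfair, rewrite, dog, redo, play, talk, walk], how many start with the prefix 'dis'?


Checking each word for prefix 'dis':
  'preview' -> no (count: 0)
  'rebuild' -> no (count: 0)
  'unfair' -> no (count: 0)
  'rewrite' -> no (count: 0)
  'dog' -> no (count: 0)
  'redo' -> no (count: 0)
  'play' -> no (count: 0)
  'talk' -> no (count: 0)
  'walk' -> no (count: 0)
Total with prefix 'dis': 0

0


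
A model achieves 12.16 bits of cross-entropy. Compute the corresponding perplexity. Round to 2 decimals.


Perplexity formula: PP = 2^H
H = 12.16
PP = 2^12.16
Decompose: 2^12.16 = 2^12 * 2^0.16
2^12 = 4096, 2^0.16 ~ 1.1172871
PP ~ 4096 * 1.1172871 = 4576.4079616
Rounded to 2 decimals: 4576.41

4576.41


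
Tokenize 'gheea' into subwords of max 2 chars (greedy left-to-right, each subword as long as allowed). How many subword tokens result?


'gheea' has 5 characters.
Chunking with max size 2:
  Chunk 1: 'gh' (positions 0-1)
  Chunk 2: 'ee' (positions 2-3)
  Chunk 3: 'a' (positions 4-4)
Total chunks: ceil(5 / 2) = 3

3


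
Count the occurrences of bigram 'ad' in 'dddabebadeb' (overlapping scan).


Scanning 'dddabebadeb' for bigram 'ad':
  Position 0: 'dd' -> no
  Position 1: 'dd' -> no
  Position 2: 'da' -> no
  Position 3: 'ab' -> no
  Position 4: 'be' -> no
  Position 5: 'eb' -> no
  Position 6: 'ba' -> no
  Position 7: 'ad' -> MATCH
  Position 8: 'de' -> no
  Position 9: 'eb' -> no
Total matches: 1

1


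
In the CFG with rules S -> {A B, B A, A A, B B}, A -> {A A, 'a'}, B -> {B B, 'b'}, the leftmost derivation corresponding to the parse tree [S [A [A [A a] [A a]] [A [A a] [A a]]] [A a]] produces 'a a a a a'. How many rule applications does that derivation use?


Every bracketed nonterminal node [X ...] in the tree is produced by exactly one rule application.
Reading the tree off as a leftmost derivation:
  Step 1: S  =>  A A   (applied S -> A A)
  Step 2: A A  =>  A A A   (applied A -> A A)
  Step 3: A A A  =>  A A A A   (applied A -> A A)
  Step 4: A A A A  =>  a A A A   (applied A -> a)
  Step 5: a A A A  =>  a a A A   (applied A -> a)
  Step 6: a a A A  =>  a a A A A   (applied A -> A A)
  Step 7: a a A A A  =>  a a a A A   (applied A -> a)
  Step 8: a a a A A  =>  a a a a A   (applied A -> a)
  Step 9: a a a a A  =>  a a a a a   (applied A -> a)
Final yield: a a a a a
Total rewrite steps: 9

9


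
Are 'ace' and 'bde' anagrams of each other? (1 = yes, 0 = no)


Sort characters of 'ace': 'ace'
Sort characters of 'bde': 'bde'
Sorted forms differ -> they are NOT anagrams
Result: 0

0


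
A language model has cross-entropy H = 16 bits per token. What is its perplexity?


Perplexity formula: PP = 2^H
H = 16
PP = 2^16
PP = 2^16 = 65536

65536


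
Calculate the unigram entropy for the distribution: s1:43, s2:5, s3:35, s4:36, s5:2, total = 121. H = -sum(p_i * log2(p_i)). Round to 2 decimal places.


Computing entropy H = -sum(p_i * log2(p_i)):
  s1: p = 43/121 = 0.3554, -p*log2(p) = 0.5304
  s2: p = 5/121 = 0.0413, -p*log2(p) = 0.1900
  s3: p = 35/121 = 0.2893, -p*log2(p) = 0.5176
  s4: p = 36/121 = 0.2975, -p*log2(p) = 0.5203
  s5: p = 2/121 = 0.0165, -p*log2(p) = 0.0978
H = sum of terms = 1.8561
Rounded to 2 decimals: 1.86

1.86


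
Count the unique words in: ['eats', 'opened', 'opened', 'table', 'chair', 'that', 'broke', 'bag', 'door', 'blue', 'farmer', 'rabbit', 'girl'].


Listing all tokens and tracking unique types:
  Token 1: 'eats' -> NEW (unique so far: 1)
  Token 2: 'opened' -> NEW (unique so far: 2)
  Token 3: 'opened' -> duplicate (unique so far: 2)
  Token 4: 'table' -> NEW (unique so far: 3)
  Token 5: 'chair' -> NEW (unique so far: 4)
  Token 6: 'that' -> NEW (unique so far: 5)
  Token 7: 'broke' -> NEW (unique so far: 6)
  Token 8: 'bag' -> NEW (unique so far: 7)
  Token 9: 'door' -> NEW (unique so far: 8)
  Token 10: 'blue' -> NEW (unique so far: 9)
  Token 11: 'farmer' -> NEW (unique so far: 10)
  Token 12: 'rabbit' -> NEW (unique so far: 11)
  Token 13: 'girl' -> NEW (unique so far: 12)
Unique types: ('bag', 'blue', 'broke', 'chair', 'door', 'eats', 'farmer', 'girl', 'opened', 'rabbit', 'table', 'that')
Vocabulary size: 12

12


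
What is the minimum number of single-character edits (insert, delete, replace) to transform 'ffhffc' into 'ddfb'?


Building DP table for s1='ffhffc' (len 6) and s2='ddfb' (len 4):
       d  d  f  b
    0  1  2  3  4
  f 1  1  2  2  3
  f 2  2  2  2  3
  h 3  3  3  3  3
  f 4  4  4  3  4
  f 5  5  5  4  4
  c 6  6  6  5  5
Edit distance = dp[6][4] = 5

5


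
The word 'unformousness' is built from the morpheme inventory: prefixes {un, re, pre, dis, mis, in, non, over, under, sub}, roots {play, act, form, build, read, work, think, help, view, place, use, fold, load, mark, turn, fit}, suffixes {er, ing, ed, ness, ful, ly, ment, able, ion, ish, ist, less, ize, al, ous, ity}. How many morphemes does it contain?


Segmenting 'unformousness' against the inventory:
  'un' -> prefix (morpheme 1)
  'form' -> root (morpheme 2)
  'ous' -> suffix (morpheme 3)
  'ness' -> suffix (morpheme 4)
Total morphemes: 4

4


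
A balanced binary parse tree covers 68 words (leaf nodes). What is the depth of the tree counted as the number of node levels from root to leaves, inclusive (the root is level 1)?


In a balanced binary tree with n leaves the deepest leaf is ceil(log2(n)) edges below the root,
so counting node levels inclusive of root and leaves gives ceil(log2(n)) + 1 levels.
log2(68) = 6.0875
ceil(6.0875) = 7
levels = 7 + 1 = 8

8


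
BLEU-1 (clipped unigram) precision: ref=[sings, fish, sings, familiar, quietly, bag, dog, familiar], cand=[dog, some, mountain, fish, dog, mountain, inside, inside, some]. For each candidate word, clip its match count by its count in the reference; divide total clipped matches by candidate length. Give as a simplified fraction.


Reference word counts: {'bag': 1, 'dog': 1, 'familiar': 2, 'fish': 1, 'quietly': 1, 'sings': 2}
Checking each candidate word (with clipping):
  'dog' -> in reference (ref count 1, used 1/1) -> match (matches: 1)
  'some' -> not in reference -> no match (matches: 1)
  'mountain' -> not in reference -> no match (matches: 1)
  'fish' -> in reference (ref count 1, used 1/1) -> match (matches: 2)
  'dog' -> ref count 1 already used up (1/1) -> clipped, no match (matches: 2)
  'mountain' -> not in reference -> no match (matches: 2)
  'inside' -> not in reference -> no match (matches: 2)
  'inside' -> not in reference -> no match (matches: 2)
  'some' -> not in reference -> no match (matches: 2)
Clipped matches: 2, Candidate length: 9
Precision = 2/9

2/9


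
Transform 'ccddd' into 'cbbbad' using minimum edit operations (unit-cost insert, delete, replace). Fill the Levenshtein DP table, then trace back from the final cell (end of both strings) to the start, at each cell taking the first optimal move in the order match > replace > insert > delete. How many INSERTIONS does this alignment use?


Edit distance = 4. Backtracking from cell (5, 6) with preference match > replace > insert > delete,
then listing the resulting alignment 'ccddd' -> 'cbbbad' left to right:
  Step 1: keep 'c'
  Step 2: insert 'b' [insertion #1]
  Step 3: replace c->b
  Step 4: replace d->b
  Step 5: replace d->a
  Step 6: keep 'd'
Total insertions: 1

1


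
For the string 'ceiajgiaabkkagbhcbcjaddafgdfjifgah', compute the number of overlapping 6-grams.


String 'ceiajgiaabkkagbhcbcjaddafgdfjifgah' has length L = 34.
Number of overlapping n-grams = L - n + 1
Substituting: 34 - 6 + 1 = 29

29


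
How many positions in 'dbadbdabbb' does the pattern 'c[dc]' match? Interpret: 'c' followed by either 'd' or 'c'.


Pattern: c[dc] means 'c' followed by either 'd' or 'c'.
Scanning 'dbadbdabbb' position-by-position:
  Pos 0: window 'db' -> no
  Pos 1: window 'ba' -> no
  Pos 2: window 'ad' -> no
  Pos 3: window 'db' -> no
  Pos 4: window 'bd' -> no
  Pos 5: window 'da' -> no
  Pos 6: window 'ab' -> no
  Pos 7: window 'bb' -> no
  Pos 8: window 'bb' -> no
  Pos 9: window 'b' -> no
Total matches: 0

0


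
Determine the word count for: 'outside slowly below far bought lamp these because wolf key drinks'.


Counting words by splitting on spaces:
  Word 1: 'outside'
  Word 2: 'slowly'
  Word 3: 'below'
  Word 4: 'far'
  Word 5: 'bought'
  Word 6: 'lamp'
  Word 7: 'these'
  Word 8: 'because'
  Word 9: 'wolf'
  Word 10: 'key'
  Word 11: 'drinks'
Total words: 11

11


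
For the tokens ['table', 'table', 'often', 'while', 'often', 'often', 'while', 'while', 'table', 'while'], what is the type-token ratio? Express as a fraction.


Tokens: 10
Unique types: ('often', 'table', 'while') = 3
TTR = 3/10
Already in lowest terms.

3/10


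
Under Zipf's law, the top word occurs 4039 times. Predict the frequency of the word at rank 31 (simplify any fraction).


Zipf's law: freq(rank) = f1 / rank
f1 = 4039, rank = 31
freq = 4039 / 31
GCD(4039, 31) = 1
Simplified: 4039/31

4039/31


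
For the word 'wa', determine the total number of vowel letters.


Scanning each character of 'wa':
  Position 1: 'w' -> consonant (running count: 0)
  Position 2: 'a' -> vowel (running count: 1)
Total vowels: 1

1


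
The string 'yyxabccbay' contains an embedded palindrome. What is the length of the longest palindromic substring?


Scanning 'yyxabccbay' for palindromic substrings.
Substring at positions 3-8: 'abccba'.
Check: reverse('abccba') = 'abccba' -> palindrome confirmed.
Neighbouring characters ('x' / 'y') break symmetry, so it cannot extend further.
No longer palindromic substring exists; longest length = 6

6


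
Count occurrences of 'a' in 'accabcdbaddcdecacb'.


Scanning 'accabcdbaddcdecacb' for 'a':
  Position 0: 'a' -> MATCH (count: 1)
  Position 3: 'a' -> MATCH (count: 2)
  Position 8: 'a' -> MATCH (count: 3)
  Position 15: 'a' -> MATCH (count: 4)
Total occurrences of 'a': 4

4


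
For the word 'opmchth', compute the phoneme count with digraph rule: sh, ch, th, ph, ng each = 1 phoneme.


Parsing 'opmchth' greedily, digraphs first:
  'o' -> vowel phoneme (phonemes so far: 1)
  'p' -> consonant phoneme (phonemes so far: 2)
  'm' -> consonant phoneme (phonemes so far: 3)
  'ch' -> digraph (1 consonant phoneme) (phonemes so far: 4)
  'th' -> digraph (1 consonant phoneme) (phonemes so far: 5)
Total phonemes: 5

5


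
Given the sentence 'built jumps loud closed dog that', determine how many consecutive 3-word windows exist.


Word trigrams from [6] words:
  Trigram 1: (built jumps loud)
  Trigram 2: (jumps loud closed)
  Trigram 3: (loud closed dog)
  Trigram 4: (closed dog that)
Total word trigrams: 6 - 2 = 4

4


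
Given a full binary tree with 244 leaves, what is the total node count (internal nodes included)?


Leaf nodes (terminals): 244
Internal nodes = n - 1 = 244 - 1 = 243
Total = leaves + internal = 244 + 243 = 487

487


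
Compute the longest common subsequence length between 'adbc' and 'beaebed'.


DP table for LCS of 'adbc' and 'beaebed':
       b  e  a  e  b  e  d
    0  0  0  0  0  0  0  0
  a 0  0  0  1  1  1  1  1
  d 0  0  0  1  1  1  1  2
  b 0  1  1  1  1  2  2  2
  c 0  1  1  1  1  2  2  2
LCS: 'ad'
LCS length = 2

2


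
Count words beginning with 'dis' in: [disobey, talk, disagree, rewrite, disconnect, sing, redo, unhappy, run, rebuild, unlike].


Checking each word for prefix 'dis':
  'disobey' -> YES, starts with 'dis' (count: 1)
  'talk' -> no (count: 1)
  'disagree' -> YES, starts with 'dis' (count: 2)
  'rewrite' -> no (count: 2)
  'disconnect' -> YES, starts with 'dis' (count: 3)
  'sing' -> no (count: 3)
  'redo' -> no (count: 3)
  'unhappy' -> no (count: 3)
  'run' -> no (count: 3)
  'rebuild' -> no (count: 3)
  'unlike' -> no (count: 3)
Total with prefix 'dis': 3

3


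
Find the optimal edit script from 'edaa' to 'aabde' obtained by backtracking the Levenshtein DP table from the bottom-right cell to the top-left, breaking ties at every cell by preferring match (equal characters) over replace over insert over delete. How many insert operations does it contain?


Edit distance = 5. Backtracking from cell (4, 5) with preference match > replace > insert > delete,
then listing the resulting alignment 'edaa' -> 'aabde' left to right:
  Step 1: insert 'a' [insertion #1]
  Step 2: replace e->a
  Step 3: replace d->b
  Step 4: replace a->d
  Step 5: replace a->e
Total insertions: 1

1


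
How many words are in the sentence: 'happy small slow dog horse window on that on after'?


Counting words by splitting on spaces:
  Word 1: 'happy'
  Word 2: 'small'
  Word 3: 'slow'
  Word 4: 'dog'
  Word 5: 'horse'
  Word 6: 'window'
  Word 7: 'on'
  Word 8: 'that'
  Word 9: 'on'
  Word 10: 'after'
Total words: 10

10


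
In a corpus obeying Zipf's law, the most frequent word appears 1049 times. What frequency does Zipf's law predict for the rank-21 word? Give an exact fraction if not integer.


Zipf's law: freq(rank) = f1 / rank
f1 = 1049, rank = 21
freq = 1049 / 21
GCD(1049, 21) = 1
Simplified: 1049/21

1049/21


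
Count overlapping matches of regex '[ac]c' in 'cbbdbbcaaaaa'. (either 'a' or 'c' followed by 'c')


Pattern: [ac]c means either 'a' or 'c' followed by 'c'.
Scanning 'cbbdbbcaaaaa' position-by-position:
  Pos 0: window 'cb' -> no
  Pos 1: window 'bb' -> no
  Pos 2: window 'bd' -> no
  Pos 3: window 'db' -> no
  Pos 4: window 'bb' -> no
  Pos 5: window 'bc' -> no
  Pos 6: window 'ca' -> no
  Pos 7: window 'aa' -> no
  Pos 8: window 'aa' -> no
  Pos 9: window 'aa' -> no
  Pos 10: window 'aa' -> no
  Pos 11: window 'a' -> no
Total matches: 0

0


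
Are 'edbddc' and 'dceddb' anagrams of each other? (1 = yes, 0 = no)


Sort characters of 'edbddc': 'bcddde'
Sort characters of 'dceddb': 'bcddde'
Sorted forms match -> they ARE anagrams
Result: 1

1


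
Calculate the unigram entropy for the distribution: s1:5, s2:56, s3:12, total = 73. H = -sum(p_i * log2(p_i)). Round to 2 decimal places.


Computing entropy H = -sum(p_i * log2(p_i)):
  s1: p = 5/73 = 0.0685, -p*log2(p) = 0.2649
  s2: p = 56/73 = 0.7671, -p*log2(p) = 0.2934
  s3: p = 12/73 = 0.1644, -p*log2(p) = 0.4282
H = sum of terms = 0.9865
Rounded to 2 decimals: 0.99

0.99


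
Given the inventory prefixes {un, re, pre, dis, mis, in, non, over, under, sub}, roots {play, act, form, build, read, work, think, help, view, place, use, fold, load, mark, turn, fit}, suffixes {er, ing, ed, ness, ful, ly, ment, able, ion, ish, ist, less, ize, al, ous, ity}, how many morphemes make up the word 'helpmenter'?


Segmenting 'helpmenter' against the inventory:
  'help' -> root (morpheme 1)
  'ment' -> suffix (morpheme 2)
  'er' -> suffix (morpheme 3)
Total morphemes: 3

3


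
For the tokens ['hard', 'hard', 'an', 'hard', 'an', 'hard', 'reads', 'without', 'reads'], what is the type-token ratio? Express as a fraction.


Tokens: 9
Unique types: ('an', 'hard', 'reads', 'without') = 4
TTR = 4/9
Already in lowest terms.

4/9


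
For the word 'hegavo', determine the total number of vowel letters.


Scanning each character of 'hegavo':
  Position 1: 'h' -> consonant (running count: 0)
  Position 2: 'e' -> vowel (running count: 1)
  Position 3: 'g' -> consonant (running count: 1)
  Position 4: 'a' -> vowel (running count: 2)
  Position 5: 'v' -> consonant (running count: 2)
  Position 6: 'o' -> vowel (running count: 3)
Total vowels: 3

3


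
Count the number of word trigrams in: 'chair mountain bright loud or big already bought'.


Word trigrams from [8] words:
  Trigram 1: (chair mountain bright)
  Trigram 2: (mountain bright loud)
  Trigram 3: (bright loud or)
  Trigram 4: (loud or big)
  Trigram 5: (or big already)
  Trigram 6: (big already bought)
Total word trigrams: 8 - 2 = 6

6


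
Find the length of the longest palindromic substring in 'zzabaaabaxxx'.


Scanning 'zzabaaabaxxx' for palindromic substrings.
Substring at positions 2-8: 'abaaaba'.
Check: reverse('abaaaba') = 'abaaaba' -> palindrome confirmed.
Neighbouring characters ('z' / 'x') break symmetry, so it cannot extend further.
No longer palindromic substring exists; longest length = 7

7


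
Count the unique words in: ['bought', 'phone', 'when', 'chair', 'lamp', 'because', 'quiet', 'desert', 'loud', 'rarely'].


Listing all tokens and tracking unique types:
  Token 1: 'bought' -> NEW (unique so far: 1)
  Token 2: 'phone' -> NEW (unique so far: 2)
  Token 3: 'when' -> NEW (unique so far: 3)
  Token 4: 'chair' -> NEW (unique so far: 4)
  Token 5: 'lamp' -> NEW (unique so far: 5)
  Token 6: 'because' -> NEW (unique so far: 6)
  Token 7: 'quiet' -> NEW (unique so far: 7)
  Token 8: 'desert' -> NEW (unique so far: 8)
  Token 9: 'loud' -> NEW (unique so far: 9)
  Token 10: 'rarely' -> NEW (unique so far: 10)
Unique types: ('because', 'bought', 'chair', 'desert', 'lamp', 'loud', 'phone', 'quiet', 'rarely', 'when')
Vocabulary size: 10

10


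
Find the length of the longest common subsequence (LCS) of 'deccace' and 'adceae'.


DP table for LCS of 'deccace' and 'adceae':
       a  d  c  e  a  e
    0  0  0  0  0  0  0
  d 0  0  1  1  1  1  1
  e 0  0  1  1  2  2  2
  c 0  0  1  2  2  2  2
  c 0  0  1  2  2  2  2
  a 0  1  1  2  2  3  3
  c 0  1  1  2  2  3  3
  e 0  1  1  2  3  3  4
LCS: 'deae'
LCS length = 4

4


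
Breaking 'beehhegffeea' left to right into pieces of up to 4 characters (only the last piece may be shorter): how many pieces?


'beehhegffeea' has 12 characters.
Chunking with max size 4:
  Chunk 1: 'beeh' (positions 0-3)
  Chunk 2: 'hegf' (positions 4-7)
  Chunk 3: 'feea' (positions 8-11)
Total chunks: ceil(12 / 4) = 3

3


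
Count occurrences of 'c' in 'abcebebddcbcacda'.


Scanning 'abcebebddcbcacda' for 'c':
  Position 2: 'c' -> MATCH (count: 1)
  Position 9: 'c' -> MATCH (count: 2)
  Position 11: 'c' -> MATCH (count: 3)
  Position 13: 'c' -> MATCH (count: 4)
Total occurrences of 'c': 4

4


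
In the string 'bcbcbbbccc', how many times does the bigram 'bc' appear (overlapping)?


Scanning 'bcbcbbbccc' for bigram 'bc':
  Position 0: 'bc' -> MATCH
  Position 1: 'cb' -> no
  Position 2: 'bc' -> MATCH
  Position 3: 'cb' -> no
  Position 4: 'bb' -> no
  Position 5: 'bb' -> no
  Position 6: 'bc' -> MATCH
  Position 7: 'cc' -> no
  Position 8: 'cc' -> no
Total matches: 3

3


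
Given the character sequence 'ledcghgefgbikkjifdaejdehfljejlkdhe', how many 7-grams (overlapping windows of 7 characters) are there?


String 'ledcghgefgbikkjifdaejdehfljejlkdhe' has length L = 34.
Number of overlapping n-grams = L - n + 1
Substituting: 34 - 7 + 1 = 28

28


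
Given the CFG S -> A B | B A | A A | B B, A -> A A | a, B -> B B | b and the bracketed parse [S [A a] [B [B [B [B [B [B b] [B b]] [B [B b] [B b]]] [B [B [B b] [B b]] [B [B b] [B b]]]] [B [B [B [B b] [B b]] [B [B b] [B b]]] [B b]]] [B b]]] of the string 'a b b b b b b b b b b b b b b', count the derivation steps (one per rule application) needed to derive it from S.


Every bracketed nonterminal node [X ...] in the tree is produced by exactly one rule application.
Reading the tree off as a leftmost derivation:
  Step 1: S  =>  A B   (applied S -> A B)
  Step 2: A B  =>  a B   (applied A -> a)
  Step 3: a B  =>  a B B   (applied B -> B B)
  Step 4: a B B  =>  a B B B   (applied B -> B B)
  Step 5: a B B B  =>  a B B B B   (applied B -> B B)
  Step 6: a B B B B  =>  a B B B B B   (applied B -> B B)
  Step 7: a B B B B B  =>  a B B B B B B   (applied B -> B B)
  Step 8: a B B B B B B  =>  a b B B B B B   (applied B -> b)
  Step 9: a b B B B B B  =>  a b b B B B B   (applied B -> b)
  Step 10: a b b B B B B  =>  a b b B B B B B   (applied B -> B B)
  Step 11: a b b B B B B B  =>  a b b b B B B B   (applied B -> b)
  Step 12: a b b b B B B B  =>  a b b b b B B B   (applied B -> b)
  Step 13: a b b b b B B B  =>  a b b b b B B B B   (applied B -> B B)
  Step 14: a b b b b B B B B  =>  a b b b b B B B B B   (applied B -> B B)
  Step 15: a b b b b B B B B B  =>  a b b b b b B B B B   (applied B -> b)
  Step 16: a b b b b b B B B B  =>  a b b b b b b B B B   (applied B -> b)
  Step 17: a b b b b b b B B B  =>  a b b b b b b B B B B   (applied B -> B B)
  Step 18: a b b b b b b B B B B  =>  a b b b b b b b B B B   (applied B -> b)
  Step 19: a b b b b b b b B B B  =>  a b b b b b b b b B B   (applied B -> b)
  Step 20: a b b b b b b b b B B  =>  a b b b b b b b b B B B   (applied B -> B B)
  Step 21: a b b b b b b b b B B B  =>  a b b b b b b b b B B B B   (applied B -> B B)
  Step 22: a b b b b b b b b B B B B  =>  a b b b b b b b b B B B B B   (applied B -> B B)
  Step 23: a b b b b b b b b B B B B B  =>  a b b b b b b b b b B B B B   (applied B -> b)
  Step 24: a b b b b b b b b b B B B B  =>  a b b b b b b b b b b B B B   (applied B -> b)
  Step 25: a b b b b b b b b b b B B B  =>  a b b b b b b b b b b B B B B   (applied B -> B B)
  Step 26: a b b b b b b b b b b B B B B  =>  a b b b b b b b b b b b B B B   (applied B -> b)
  Step 27: a b b b b b b b b b b b B B B  =>  a b b b b b b b b b b b b B B   (applied B -> b)
  Step 28: a b b b b b b b b b b b b B B  =>  a b b b b b b b b b b b b b B   (applied B -> b)
  Step 29: a b b b b b b b b b b b b b B  =>  a b b b b b b b b b b b b b b   (applied B -> b)
Final yield: a b b b b b b b b b b b b b b
Total rewrite steps: 29

29


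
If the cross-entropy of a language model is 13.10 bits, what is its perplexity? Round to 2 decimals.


Perplexity formula: PP = 2^H
H = 13.10
PP = 2^13.10
Decompose: 2^13.10 = 2^13 * 2^0.10
2^13 = 8192, 2^0.10 ~ 1.0717735
PP ~ 8192 * 1.0717735 = 8779.9685120
Rounded to 2 decimals: 8779.97

8779.97


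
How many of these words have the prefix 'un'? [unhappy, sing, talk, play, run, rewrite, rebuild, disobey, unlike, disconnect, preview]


Checking each word for prefix 'un':
  'unhappy' -> YES, starts with 'un' (count: 1)
  'sing' -> no (count: 1)
  'talk' -> no (count: 1)
  'play' -> no (count: 1)
  'run' -> no (count: 1)
  'rewrite' -> no (count: 1)
  'rebuild' -> no (count: 1)
  'disobey' -> no (count: 1)
  'unlike' -> YES, starts with 'un' (count: 2)
  'disconnect' -> no (count: 2)
  'preview' -> no (count: 2)
Total with prefix 'un': 2

2


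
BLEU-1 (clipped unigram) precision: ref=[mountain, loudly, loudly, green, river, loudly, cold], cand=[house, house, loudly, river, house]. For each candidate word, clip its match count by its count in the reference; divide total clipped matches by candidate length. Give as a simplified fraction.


Reference word counts: {'cold': 1, 'green': 1, 'loudly': 3, 'mountain': 1, 'river': 1}
Checking each candidate word (with clipping):
  'house' -> not in reference -> no match (matches: 0)
  'house' -> not in reference -> no match (matches: 0)
  'loudly' -> in reference (ref count 3, used 1/3) -> match (matches: 1)
  'river' -> in reference (ref count 1, used 1/1) -> match (matches: 2)
  'house' -> not in reference -> no match (matches: 2)
Clipped matches: 2, Candidate length: 5
Precision = 2/5

2/5


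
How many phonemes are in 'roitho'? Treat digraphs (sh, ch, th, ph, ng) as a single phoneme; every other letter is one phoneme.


Parsing 'roitho' greedily, digraphs first:
  'r' -> consonant phoneme (phonemes so far: 1)
  'o' -> vowel phoneme (phonemes so far: 2)
  'i' -> vowel phoneme (phonemes so far: 3)
  'th' -> digraph (1 consonant phoneme) (phonemes so far: 4)
  'o' -> vowel phoneme (phonemes so far: 5)
Total phonemes: 5

5


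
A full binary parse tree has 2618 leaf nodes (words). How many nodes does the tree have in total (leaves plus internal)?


Leaf nodes (terminals): 2618
Internal nodes = n - 1 = 2618 - 1 = 2617
Total = leaves + internal = 2618 + 2617 = 5235

5235


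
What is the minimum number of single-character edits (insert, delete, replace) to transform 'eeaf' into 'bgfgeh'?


Building DP table for s1='eeaf' (len 4) and s2='bgfgeh' (len 6):
       b  g  f  g  e  h
    0  1  2  3  4  5  6
  e 1  1  2  3  4  4  5
  e 2  2  2  3  4  4  5
  a 3  3  3  3  4  5  5
  f 4  4  4  3  4  5  6
Edit distance = dp[4][6] = 6

6


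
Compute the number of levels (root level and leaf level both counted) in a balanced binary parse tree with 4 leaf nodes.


In a balanced binary tree with n leaves the deepest leaf is ceil(log2(n)) edges below the root,
so counting node levels inclusive of root and leaves gives ceil(log2(n)) + 1 levels.
log2(4) = 2.0000
ceil(2.0000) = 2
levels = 2 + 1 = 3

3


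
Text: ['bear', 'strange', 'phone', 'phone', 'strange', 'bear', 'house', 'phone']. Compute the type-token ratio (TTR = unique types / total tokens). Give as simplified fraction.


Tokens: 8
Unique types: ('bear', 'house', 'phone', 'strange') = 4
TTR = 4/8
Simplify: divide both by 4 -> 1/2
TTR = 1/2

1/2


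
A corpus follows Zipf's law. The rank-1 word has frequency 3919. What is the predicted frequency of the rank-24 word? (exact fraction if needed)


Zipf's law: freq(rank) = f1 / rank
f1 = 3919, rank = 24
freq = 3919 / 24
GCD(3919, 24) = 1
Simplified: 3919/24

3919/24


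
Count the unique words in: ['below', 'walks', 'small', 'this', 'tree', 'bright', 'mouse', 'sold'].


Listing all tokens and tracking unique types:
  Token 1: 'below' -> NEW (unique so far: 1)
  Token 2: 'walks' -> NEW (unique so far: 2)
  Token 3: 'small' -> NEW (unique so far: 3)
  Token 4: 'this' -> NEW (unique so far: 4)
  Token 5: 'tree' -> NEW (unique so far: 5)
  Token 6: 'bright' -> NEW (unique so far: 6)
  Token 7: 'mouse' -> NEW (unique so far: 7)
  Token 8: 'sold' -> NEW (unique so far: 8)
Unique types: ('below', 'bright', 'mouse', 'small', 'sold', 'this', 'tree', 'walks')
Vocabulary size: 8

8


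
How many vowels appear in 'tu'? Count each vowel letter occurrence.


Scanning each character of 'tu':
  Position 1: 't' -> consonant (running count: 0)
  Position 2: 'u' -> vowel (running count: 1)
Total vowels: 1

1


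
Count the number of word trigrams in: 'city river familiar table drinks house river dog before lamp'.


Word trigrams from [10] words:
  Trigram 1: (city river familiar)
  Trigram 2: (river familiar table)
  Trigram 3: (familiar table drinks)
  Trigram 4: (table drinks house)
  Trigram 5: (drinks house river)
  Trigram 6: (house river dog)
  Trigram 7: (river dog before)
  Trigram 8: (dog before lamp)
Total word trigrams: 10 - 2 = 8

8


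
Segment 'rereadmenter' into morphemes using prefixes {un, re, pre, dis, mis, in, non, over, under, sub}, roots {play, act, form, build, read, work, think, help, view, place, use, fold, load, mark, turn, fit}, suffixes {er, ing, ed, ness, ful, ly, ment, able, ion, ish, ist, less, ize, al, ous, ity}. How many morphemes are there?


Segmenting 'rereadmenter' against the inventory:
  're' -> prefix (morpheme 1)
  'read' -> root (morpheme 2)
  'ment' -> suffix (morpheme 3)
  'er' -> suffix (morpheme 4)
Total morphemes: 4

4


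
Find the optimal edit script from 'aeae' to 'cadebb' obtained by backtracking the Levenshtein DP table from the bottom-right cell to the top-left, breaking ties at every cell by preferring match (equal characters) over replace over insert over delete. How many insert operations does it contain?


Edit distance = 4. Backtracking from cell (4, 6) with preference match > replace > insert > delete,
then listing the resulting alignment 'aeae' -> 'cadebb' left to right:
  Step 1: insert 'c' [insertion #1]
  Step 2: keep 'a'
  Step 3: insert 'd' [insertion #2]
  Step 4: keep 'e'
  Step 5: replace a->b
  Step 6: replace e->b
Total insertions: 2

2


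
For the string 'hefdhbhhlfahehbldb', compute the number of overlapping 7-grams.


String 'hefdhbhhlfahehbldb' has length L = 18.
Number of overlapping n-grams = L - n + 1
Substituting: 18 - 7 + 1 = 12

12


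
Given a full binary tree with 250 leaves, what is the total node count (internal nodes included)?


Leaf nodes (terminals): 250
Internal nodes = n - 1 = 250 - 1 = 249
Total = leaves + internal = 250 + 249 = 499

499


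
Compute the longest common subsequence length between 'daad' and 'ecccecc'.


DP table for LCS of 'daad' and 'ecccecc':
       e  c  c  c  e  c  c
    0  0  0  0  0  0  0  0
  d 0  0  0  0  0  0  0  0
  a 0  0  0  0  0  0  0  0
  a 0  0  0  0  0  0  0  0
  d 0  0  0  0  0  0  0  0
LCS length = 0

0


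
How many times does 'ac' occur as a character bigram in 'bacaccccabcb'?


Scanning 'bacaccccabcb' for bigram 'ac':
  Position 0: 'ba' -> no
  Position 1: 'ac' -> MATCH
  Position 2: 'ca' -> no
  Position 3: 'ac' -> MATCH
  Position 4: 'cc' -> no
  Position 5: 'cc' -> no
  Position 6: 'cc' -> no
  Position 7: 'ca' -> no
  Position 8: 'ab' -> no
  Position 9: 'bc' -> no
  Position 10: 'cb' -> no
Total matches: 2

2


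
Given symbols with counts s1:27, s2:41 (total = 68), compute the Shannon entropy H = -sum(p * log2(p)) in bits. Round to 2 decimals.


Computing entropy H = -sum(p_i * log2(p_i)):
  s1: p = 27/68 = 0.3971, -p*log2(p) = 0.5291
  s2: p = 41/68 = 0.6029, -p*log2(p) = 0.4401
H = sum of terms = 0.9692
Rounded to 2 decimals: 0.97

0.97


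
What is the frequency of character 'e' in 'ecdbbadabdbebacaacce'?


Scanning 'ecdbbadabdbebacaacce' for 'e':
  Position 0: 'e' -> MATCH (count: 1)
  Position 11: 'e' -> MATCH (count: 2)
  Position 19: 'e' -> MATCH (count: 3)
Total occurrences of 'e': 3

3


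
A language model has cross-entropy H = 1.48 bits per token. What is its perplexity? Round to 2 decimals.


Perplexity formula: PP = 2^H
H = 1.48
PP = 2^1.48
Decompose: 2^1.48 = 2^1 * 2^0.48
2^1 = 2, 2^0.48 ~ 1.3947437
PP ~ 2 * 1.3947437 = 2.7894874
Rounded to 2 decimals: 2.79

2.79


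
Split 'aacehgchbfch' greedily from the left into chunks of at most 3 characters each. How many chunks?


'aacehgchbfch' has 12 characters.
Chunking with max size 3:
  Chunk 1: 'aac' (positions 0-2)
  Chunk 2: 'ehg' (positions 3-5)
  Chunk 3: 'chb' (positions 6-8)
  Chunk 4: 'fch' (positions 9-11)
Total chunks: ceil(12 / 3) = 4

4


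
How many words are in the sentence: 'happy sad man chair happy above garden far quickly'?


Counting words by splitting on spaces:
  Word 1: 'happy'
  Word 2: 'sad'
  Word 3: 'man'
  Word 4: 'chair'
  Word 5: 'happy'
  Word 6: 'above'
  Word 7: 'garden'
  Word 8: 'far'
  Word 9: 'quickly'
Total words: 9

9


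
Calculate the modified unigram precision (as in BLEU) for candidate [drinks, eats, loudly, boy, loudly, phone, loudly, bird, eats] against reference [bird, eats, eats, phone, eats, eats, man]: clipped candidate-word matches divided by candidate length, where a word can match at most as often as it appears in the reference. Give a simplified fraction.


Reference word counts: {'bird': 1, 'eats': 4, 'man': 1, 'phone': 1}
Checking each candidate word (with clipping):
  'drinks' -> not in reference -> no match (matches: 0)
  'eats' -> in reference (ref count 4, used 1/4) -> match (matches: 1)
  'loudly' -> not in reference -> no match (matches: 1)
  'boy' -> not in reference -> no match (matches: 1)
  'loudly' -> not in reference -> no match (matches: 1)
  'phone' -> in reference (ref count 1, used 1/1) -> match (matches: 2)
  'loudly' -> not in reference -> no match (matches: 2)
  'bird' -> in reference (ref count 1, used 1/1) -> match (matches: 3)
  'eats' -> in reference (ref count 4, used 2/4) -> match (matches: 4)
Clipped matches: 4, Candidate length: 9
Precision = 4/9

4/9


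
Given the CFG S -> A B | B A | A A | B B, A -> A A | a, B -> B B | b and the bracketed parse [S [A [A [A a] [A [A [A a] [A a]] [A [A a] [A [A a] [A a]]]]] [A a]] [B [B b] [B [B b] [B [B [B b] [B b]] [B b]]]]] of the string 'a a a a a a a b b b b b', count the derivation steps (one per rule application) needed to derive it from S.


Every bracketed nonterminal node [X ...] in the tree is produced by exactly one rule application.
Reading the tree off as a leftmost derivation:
  Step 1: S  =>  A B   (applied S -> A B)
  Step 2: A B  =>  A A B   (applied A -> A A)
  Step 3: A A B  =>  A A A B   (applied A -> A A)
  Step 4: A A A B  =>  a A A B   (applied A -> a)
  Step 5: a A A B  =>  a A A A B   (applied A -> A A)
  Step 6: a A A A B  =>  a A A A A B   (applied A -> A A)
  Step 7: a A A A A B  =>  a a A A A B   (applied A -> a)
  Step 8: a a A A A B  =>  a a a A A B   (applied A -> a)
  Step 9: a a a A A B  =>  a a a A A A B   (applied A -> A A)
  Step 10: a a a A A A B  =>  a a a a A A B   (applied A -> a)
  Step 11: a a a a A A B  =>  a a a a A A A B   (applied A -> A A)
  Step 12: a a a a A A A B  =>  a a a a a A A B   (applied A -> a)
  Step 13: a a a a a A A B  =>  a a a a a a A B   (applied A -> a)
  Step 14: a a a a a a A B  =>  a a a a a a a B   (applied A -> a)
  Step 15: a a a a a a a B  =>  a a a a a a a B B   (applied B -> B B)
  Step 16: a a a a a a a B B  =>  a a a a a a a b B   (applied B -> b)
  Step 17: a a a a a a a b B  =>  a a a a a a a b B B   (applied B -> B B)
  Step 18: a a a a a a a b B B  =>  a a a a a a a b b B   (applied B -> b)
  Step 19: a a a a a a a b b B  =>  a a a a a a a b b B B   (applied B -> B B)
  Step 20: a a a a a a a b b B B  =>  a a a a a a a b b B B B   (applied B -> B B)
  Step 21: a a a a a a a b b B B B  =>  a a a a a a a b b b B B   (applied B -> b)
  Step 22: a a a a a a a b b b B B  =>  a a a a a a a b b b b B   (applied B -> b)
  Step 23: a a a a a a a b b b b B  =>  a a a a a a a b b b b b   (applied B -> b)
Final yield: a a a a a a a b b b b b
Total rewrite steps: 23

23


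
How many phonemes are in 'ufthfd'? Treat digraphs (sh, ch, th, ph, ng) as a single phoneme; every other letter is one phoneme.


Parsing 'ufthfd' greedily, digraphs first:
  'u' -> vowel phoneme (phonemes so far: 1)
  'f' -> consonant phoneme (phonemes so far: 2)
  'th' -> digraph (1 consonant phoneme) (phonemes so far: 3)
  'f' -> consonant phoneme (phonemes so far: 4)
  'd' -> consonant phoneme (phonemes so far: 5)
Total phonemes: 5

5


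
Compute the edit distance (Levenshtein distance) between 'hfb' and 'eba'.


Building DP table for s1='hfb' (len 3) and s2='eba' (len 3):
       e  b  a
    0  1  2  3
  h 1  1  2  3
  f 2  2  2  3
  b 3  3  2  3
Edit distance = dp[3][3] = 3

3


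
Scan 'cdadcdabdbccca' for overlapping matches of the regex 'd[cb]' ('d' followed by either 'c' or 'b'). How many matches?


Pattern: d[cb] means 'd' followed by either 'c' or 'b'.
Scanning 'cdadcdabdbccca' position-by-position:
  Pos 0: window 'cd' -> no
  Pos 1: window 'da' -> no
  Pos 2: window 'ad' -> no
  Pos 3: window 'dc' -> MATCH
  Pos 4: window 'cd' -> no
  Pos 5: window 'da' -> no
  Pos 6: window 'ab' -> no
  Pos 7: window 'bd' -> no
  Pos 8: window 'db' -> MATCH
  Pos 9: window 'bc' -> no
  Pos 10: window 'cc' -> no
  Pos 11: window 'cc' -> no
  Pos 12: window 'ca' -> no
  Pos 13: window 'a' -> no
Total matches: 2

2


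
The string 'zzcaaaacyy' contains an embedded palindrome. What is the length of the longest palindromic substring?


Scanning 'zzcaaaacyy' for palindromic substrings.
Substring at positions 2-7: 'caaaac'.
Check: reverse('caaaac') = 'caaaac' -> palindrome confirmed.
Neighbouring characters ('z' / 'y') break symmetry, so it cannot extend further.
No longer palindromic substring exists; longest length = 6

6


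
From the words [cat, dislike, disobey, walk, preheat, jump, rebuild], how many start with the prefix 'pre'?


Checking each word for prefix 'pre':
  'cat' -> no (count: 0)
  'dislike' -> no (count: 0)
  'disobey' -> no (count: 0)
  'walk' -> no (count: 0)
  'preheat' -> YES, starts with 'pre' (count: 1)
  'jump' -> no (count: 1)
  'rebuild' -> no (count: 1)
Total with prefix 'pre': 1

1


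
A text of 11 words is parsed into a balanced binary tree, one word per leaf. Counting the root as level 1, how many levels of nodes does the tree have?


In a balanced binary tree with n leaves the deepest leaf is ceil(log2(n)) edges below the root,
so counting node levels inclusive of root and leaves gives ceil(log2(n)) + 1 levels.
log2(11) = 3.4594
ceil(3.4594) = 4
levels = 4 + 1 = 5

5


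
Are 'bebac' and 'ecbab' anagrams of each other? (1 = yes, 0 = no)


Sort characters of 'bebac': 'abbce'
Sort characters of 'ecbab': 'abbce'
Sorted forms match -> they ARE anagrams
Result: 1

1


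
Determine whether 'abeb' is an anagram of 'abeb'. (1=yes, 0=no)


Sort characters of 'abeb': 'abbe'
Sort characters of 'abeb': 'abbe'
Sorted forms match -> they ARE anagrams
Result: 1

1


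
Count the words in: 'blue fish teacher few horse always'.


Counting words by splitting on spaces:
  Word 1: 'blue'
  Word 2: 'fish'
  Word 3: 'teacher'
  Word 4: 'few'
  Word 5: 'horse'
  Word 6: 'always'
Total words: 6

6


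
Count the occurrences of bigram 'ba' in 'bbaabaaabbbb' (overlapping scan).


Scanning 'bbaabaaabbbb' for bigram 'ba':
  Position 0: 'bb' -> no
  Position 1: 'ba' -> MATCH
  Position 2: 'aa' -> no
  Position 3: 'ab' -> no
  Position 4: 'ba' -> MATCH
  Position 5: 'aa' -> no
  Position 6: 'aa' -> no
  Position 7: 'ab' -> no
  Position 8: 'bb' -> no
  Position 9: 'bb' -> no
  Position 10: 'bb' -> no
Total matches: 2

2


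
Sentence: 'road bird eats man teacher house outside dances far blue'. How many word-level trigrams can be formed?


Word trigrams from [10] words:
  Trigram 1: (road bird eats)
  Trigram 2: (bird eats man)
  Trigram 3: (eats man teacher)
  Trigram 4: (man teacher house)
  Trigram 5: (teacher house outside)
  Trigram 6: (house outside dances)
  Trigram 7: (outside dances far)
  Trigram 8: (dances far blue)
Total word trigrams: 10 - 2 = 8

8


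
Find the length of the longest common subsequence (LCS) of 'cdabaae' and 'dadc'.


DP table for LCS of 'cdabaae' and 'dadc':
       d  a  d  c
    0  0  0  0  0
  c 0  0  0  0  1
  d 0  1  1  1  1
  a 0  1  2  2  2
  b 0  1  2  2  2
  a 0  1  2  2  2
  a 0  1  2  2  2
  e 0  1  2  2  2
LCS: 'da'
LCS length = 2

2
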